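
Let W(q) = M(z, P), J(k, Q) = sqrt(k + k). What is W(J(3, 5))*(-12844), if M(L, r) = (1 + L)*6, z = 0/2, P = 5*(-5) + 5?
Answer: -77064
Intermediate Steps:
P = -20 (P = -25 + 5 = -20)
z = 0 (z = 0*(1/2) = 0)
M(L, r) = 6 + 6*L
J(k, Q) = sqrt(2)*sqrt(k) (J(k, Q) = sqrt(2*k) = sqrt(2)*sqrt(k))
W(q) = 6 (W(q) = 6 + 6*0 = 6 + 0 = 6)
W(J(3, 5))*(-12844) = 6*(-12844) = -77064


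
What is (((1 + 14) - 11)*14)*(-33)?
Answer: -1848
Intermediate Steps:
(((1 + 14) - 11)*14)*(-33) = ((15 - 11)*14)*(-33) = (4*14)*(-33) = 56*(-33) = -1848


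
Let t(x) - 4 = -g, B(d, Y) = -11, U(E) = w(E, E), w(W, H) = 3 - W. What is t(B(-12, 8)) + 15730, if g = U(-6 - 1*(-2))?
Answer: 15727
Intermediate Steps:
U(E) = 3 - E
g = 7 (g = 3 - (-6 - 1*(-2)) = 3 - (-6 + 2) = 3 - 1*(-4) = 3 + 4 = 7)
t(x) = -3 (t(x) = 4 - 1*7 = 4 - 7 = -3)
t(B(-12, 8)) + 15730 = -3 + 15730 = 15727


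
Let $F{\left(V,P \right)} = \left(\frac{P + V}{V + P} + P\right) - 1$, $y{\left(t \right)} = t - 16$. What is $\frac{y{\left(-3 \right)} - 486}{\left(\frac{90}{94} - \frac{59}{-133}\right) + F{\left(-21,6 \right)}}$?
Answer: $- \frac{3156755}{46264} \approx -68.234$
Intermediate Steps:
$y{\left(t \right)} = -16 + t$
$F{\left(V,P \right)} = P$ ($F{\left(V,P \right)} = \left(\frac{P + V}{P + V} + P\right) - 1 = \left(1 + P\right) - 1 = P$)
$\frac{y{\left(-3 \right)} - 486}{\left(\frac{90}{94} - \frac{59}{-133}\right) + F{\left(-21,6 \right)}} = \frac{\left(-16 - 3\right) - 486}{\left(\frac{90}{94} - \frac{59}{-133}\right) + 6} = \frac{-19 - 486}{\left(90 \cdot \frac{1}{94} - - \frac{59}{133}\right) + 6} = - \frac{505}{\left(\frac{45}{47} + \frac{59}{133}\right) + 6} = - \frac{505}{\frac{8758}{6251} + 6} = - \frac{505}{\frac{46264}{6251}} = \left(-505\right) \frac{6251}{46264} = - \frac{3156755}{46264}$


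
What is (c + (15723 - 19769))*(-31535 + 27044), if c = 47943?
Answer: -197141427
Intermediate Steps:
(c + (15723 - 19769))*(-31535 + 27044) = (47943 + (15723 - 19769))*(-31535 + 27044) = (47943 - 4046)*(-4491) = 43897*(-4491) = -197141427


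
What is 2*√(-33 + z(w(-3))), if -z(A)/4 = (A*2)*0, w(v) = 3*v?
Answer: 2*I*√33 ≈ 11.489*I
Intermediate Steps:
z(A) = 0 (z(A) = -4*A*2*0 = -4*2*A*0 = -4*0 = 0)
2*√(-33 + z(w(-3))) = 2*√(-33 + 0) = 2*√(-33) = 2*(I*√33) = 2*I*√33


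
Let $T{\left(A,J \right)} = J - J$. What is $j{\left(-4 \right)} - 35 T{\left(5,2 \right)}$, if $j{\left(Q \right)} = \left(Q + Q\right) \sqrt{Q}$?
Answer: $- 16 i \approx - 16.0 i$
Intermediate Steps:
$T{\left(A,J \right)} = 0$
$j{\left(Q \right)} = 2 Q^{\frac{3}{2}}$ ($j{\left(Q \right)} = 2 Q \sqrt{Q} = 2 Q^{\frac{3}{2}}$)
$j{\left(-4 \right)} - 35 T{\left(5,2 \right)} = 2 \left(-4\right)^{\frac{3}{2}} - 0 = 2 \left(- 8 i\right) + 0 = - 16 i + 0 = - 16 i$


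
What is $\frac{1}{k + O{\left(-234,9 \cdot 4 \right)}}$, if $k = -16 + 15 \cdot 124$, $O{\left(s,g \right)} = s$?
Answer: $\frac{1}{1610} \approx 0.00062112$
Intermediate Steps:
$k = 1844$ ($k = -16 + 1860 = 1844$)
$\frac{1}{k + O{\left(-234,9 \cdot 4 \right)}} = \frac{1}{1844 - 234} = \frac{1}{1610}$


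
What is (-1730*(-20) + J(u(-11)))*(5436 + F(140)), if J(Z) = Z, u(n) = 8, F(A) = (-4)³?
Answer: 185914176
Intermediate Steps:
F(A) = -64
(-1730*(-20) + J(u(-11)))*(5436 + F(140)) = (-1730*(-20) + 8)*(5436 - 64) = (34600 + 8)*5372 = 34608*5372 = 185914176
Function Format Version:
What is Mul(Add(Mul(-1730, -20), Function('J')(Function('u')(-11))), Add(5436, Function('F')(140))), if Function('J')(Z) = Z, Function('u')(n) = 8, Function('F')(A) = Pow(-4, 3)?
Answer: 185914176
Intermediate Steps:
Function('F')(A) = -64
Mul(Add(Mul(-1730, -20), Function('J')(Function('u')(-11))), Add(5436, Function('F')(140))) = Mul(Add(Mul(-1730, -20), 8), Add(5436, -64)) = Mul(Add(34600, 8), 5372) = Mul(34608, 5372) = 185914176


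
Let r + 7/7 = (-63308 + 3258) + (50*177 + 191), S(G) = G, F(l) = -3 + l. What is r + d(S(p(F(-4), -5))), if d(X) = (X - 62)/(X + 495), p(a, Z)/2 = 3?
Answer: -25556066/501 ≈ -51010.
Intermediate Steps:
p(a, Z) = 6 (p(a, Z) = 2*3 = 6)
d(X) = (-62 + X)/(495 + X)
r = -51010 (r = -1 + ((-63308 + 3258) + (50*177 + 191)) = -1 + (-60050 + (8850 + 191)) = -1 + (-60050 + 9041) = -1 - 51009 = -51010)
r + d(S(p(F(-4), -5))) = -51010 + (-62 + 6)/(495 + 6) = -51010 - 56/501 = -25556066/501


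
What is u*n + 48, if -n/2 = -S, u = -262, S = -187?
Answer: 98036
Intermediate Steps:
n = -374 (n = -(-2)*(-187) = -2*187 = -374)
u*n + 48 = -262*(-374) + 48 = 97988 + 48 = 98036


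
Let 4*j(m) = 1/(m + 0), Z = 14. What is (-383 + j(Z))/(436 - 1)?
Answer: -7149/8120 ≈ -0.88042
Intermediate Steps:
j(m) = 1/(4*m) (j(m) = 1/(4*(m + 0)) = 1/(4*m))
(-383 + j(Z))/(436 - 1) = (-383 + (¼)/14)/(436 - 1) = (-383 + (¼)*(1/14))/435 = (-383 + 1/56)*(1/435) = -21447/56*1/435 = -7149/8120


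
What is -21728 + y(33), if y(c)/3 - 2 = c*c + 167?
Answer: -17954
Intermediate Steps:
y(c) = 507 + 3*c**2 (y(c) = 6 + 3*(c*c + 167) = 6 + 3*(c**2 + 167) = 6 + 3*(167 + c**2) = 6 + (501 + 3*c**2) = 507 + 3*c**2)
-21728 + y(33) = -21728 + (507 + 3*33**2) = -21728 + (507 + 3*1089) = -21728 + (507 + 3267) = -21728 + 3774 = -17954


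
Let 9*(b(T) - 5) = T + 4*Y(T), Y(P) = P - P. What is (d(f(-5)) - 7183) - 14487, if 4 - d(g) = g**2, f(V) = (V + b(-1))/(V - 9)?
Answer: -343969417/15876 ≈ -21666.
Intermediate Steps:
Y(P) = 0
b(T) = 5 + T/9 (b(T) = 5 + (T + 4*0)/9 = 5 + (T + 0)/9 = 5 + T/9)
f(V) = (44/9 + V)/(-9 + V) (f(V) = (V + (5 + (1/9)*(-1)))/(V - 9) = (V + (5 - 1/9))/(-9 + V) = (V + 44/9)/(-9 + V) = (44/9 + V)/(-9 + V))
d(g) = 4 - g**2
(d(f(-5)) - 7183) - 14487 = ((4 - ((44/9 - 5)/(-9 - 5))**2) - 7183) - 14487 = ((4 - (-1/9/(-14))**2) - 7183) - 14487 = ((4 - (-1/14*(-1/9))**2) - 7183) - 14487 = ((4 - (1/126)**2) - 7183) - 14487 = ((4 - 1*1/15876) - 7183) - 14487 = ((4 - 1/15876) - 7183) - 14487 = (63503/15876 - 7183) - 14487 = -113973805/15876 - 14487 = -343969417/15876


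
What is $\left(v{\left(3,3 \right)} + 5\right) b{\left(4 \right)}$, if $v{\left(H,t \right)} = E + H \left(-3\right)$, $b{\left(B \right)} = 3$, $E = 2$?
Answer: $-6$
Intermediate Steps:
$v{\left(H,t \right)} = 2 - 3 H$ ($v{\left(H,t \right)} = 2 + H \left(-3\right) = 2 - 3 H$)
$\left(v{\left(3,3 \right)} + 5\right) b{\left(4 \right)} = \left(\left(2 - 9\right) + 5\right) 3 = \left(-7 + 5\right) 3 = \left(-2\right) 3 = -6$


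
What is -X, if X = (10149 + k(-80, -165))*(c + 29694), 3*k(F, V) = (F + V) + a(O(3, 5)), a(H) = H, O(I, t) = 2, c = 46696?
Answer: -769094520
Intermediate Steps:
k(F, V) = ⅔ + F/3 + V/3 (k(F, V) = ((F + V) + 2)/3 = (2 + F + V)/3 = ⅔ + F/3 + V/3)
X = 769094520 (X = (10149 + (⅔ + (⅓)*(-80) + (⅓)*(-165)))*(46696 + 29694) = (10149 + (⅔ - 80/3 - 55))*76390 = (10149 - 81)*76390 = 10068*76390 = 769094520)
-X = -1*769094520 = -769094520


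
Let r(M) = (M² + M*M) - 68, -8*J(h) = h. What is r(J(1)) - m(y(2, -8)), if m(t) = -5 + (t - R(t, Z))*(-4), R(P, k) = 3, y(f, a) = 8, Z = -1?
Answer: -1375/32 ≈ -42.969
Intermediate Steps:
J(h) = -h/8
r(M) = -68 + 2*M² (r(M) = (M² + M²) - 68 = 2*M² - 68 = -68 + 2*M²)
m(t) = 7 - 4*t (m(t) = -5 + (t - 1*3)*(-4) = -5 + (t - 3)*(-4) = -5 + (-3 + t)*(-4) = -5 + (12 - 4*t) = 7 - 4*t)
r(J(1)) - m(y(2, -8)) = (-68 + 2*(-⅛*1)²) - (7 - 4*8) = (-68 + 2*(-⅛)²) - (7 - 32) = (-68 + 2*(1/64)) - 1*(-25) = (-68 + 1/32) + 25 = -2175/32 + 25 = -1375/32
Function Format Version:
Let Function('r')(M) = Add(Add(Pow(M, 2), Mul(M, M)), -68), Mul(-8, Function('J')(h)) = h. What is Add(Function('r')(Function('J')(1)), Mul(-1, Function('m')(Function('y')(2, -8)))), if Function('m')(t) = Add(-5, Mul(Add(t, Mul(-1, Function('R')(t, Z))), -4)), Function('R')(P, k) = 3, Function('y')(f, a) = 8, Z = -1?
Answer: Rational(-1375, 32) ≈ -42.969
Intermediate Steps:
Function('J')(h) = Mul(Rational(-1, 8), h)
Function('r')(M) = Add(-68, Mul(2, Pow(M, 2))) (Function('r')(M) = Add(Add(Pow(M, 2), Pow(M, 2)), -68) = Add(Mul(2, Pow(M, 2)), -68) = Add(-68, Mul(2, Pow(M, 2))))
Function('m')(t) = Add(7, Mul(-4, t)) (Function('m')(t) = Add(-5, Mul(Add(t, Mul(-1, 3)), -4)) = Add(-5, Mul(Add(t, -3), -4)) = Add(-5, Mul(Add(-3, t), -4)) = Add(-5, Add(12, Mul(-4, t))) = Add(7, Mul(-4, t)))
Add(Function('r')(Function('J')(1)), Mul(-1, Function('m')(Function('y')(2, -8)))) = Add(Add(-68, Mul(2, Pow(Mul(Rational(-1, 8), 1), 2))), Mul(-1, Add(7, Mul(-4, 8)))) = Add(Add(-68, Mul(2, Pow(Rational(-1, 8), 2))), Mul(-1, Add(7, -32))) = Add(Add(-68, Mul(2, Rational(1, 64))), Mul(-1, -25)) = Add(Add(-68, Rational(1, 32)), 25) = Add(Rational(-2175, 32), 25) = Rational(-1375, 32)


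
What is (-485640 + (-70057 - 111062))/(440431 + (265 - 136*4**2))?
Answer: -666759/438520 ≈ -1.5205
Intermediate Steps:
(-485640 + (-70057 - 111062))/(440431 + (265 - 136*4**2)) = (-485640 - 181119)/(440431 + (265 - 136*16)) = -666759/(440431 + (265 - 2176)) = -666759/(440431 - 1911) = -666759/438520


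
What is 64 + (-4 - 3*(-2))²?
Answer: 68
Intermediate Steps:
64 + (-4 - 3*(-2))² = 64 + (-4 + 6)² = 64 + 2² = 64 + 4 = 68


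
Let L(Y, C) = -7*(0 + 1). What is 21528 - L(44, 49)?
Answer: 21535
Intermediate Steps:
L(Y, C) = -7 (L(Y, C) = -7*1 = -7)
21528 - L(44, 49) = 21528 - 1*(-7) = 21528 + 7 = 21535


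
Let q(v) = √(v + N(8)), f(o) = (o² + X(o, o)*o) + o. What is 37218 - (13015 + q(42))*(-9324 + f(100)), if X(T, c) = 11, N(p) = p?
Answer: -24378922 - 9380*√2 ≈ -2.4392e+7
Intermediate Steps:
f(o) = o² + 12*o (f(o) = (o² + 11*o) + o = o² + 12*o)
q(v) = √(8 + v) (q(v) = √(v + 8) = √(8 + v))
37218 - (13015 + q(42))*(-9324 + f(100)) = 37218 - (13015 + √(8 + 42))*(-9324 + 100*(12 + 100)) = 37218 - (13015 + √50)*(-9324 + 100*112) = 37218 - (13015 + 5*√2)*(-9324 + 11200) = 37218 - (13015 + 5*√2)*1876 = 37218 - (24416140 + 9380*√2) = 37218 + (-24416140 - 9380*√2) = -24378922 - 9380*√2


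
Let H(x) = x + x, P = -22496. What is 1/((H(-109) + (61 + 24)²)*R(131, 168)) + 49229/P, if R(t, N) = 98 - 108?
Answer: -90776277/41481440 ≈ -2.1884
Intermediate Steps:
R(t, N) = -10
H(x) = 2*x
1/((H(-109) + (61 + 24)²)*R(131, 168)) + 49229/P = 1/((2*(-109) + (61 + 24)²)*(-10)) + 49229/(-22496) = -⅒/(-218 + 85²) + 49229*(-1/22496) = -⅒/(-218 + 7225) - 2591/1184 = -⅒/7007 - 2591/1184 = (1/7007)*(-⅒) - 2591/1184 = -1/70070 - 2591/1184 = -90776277/41481440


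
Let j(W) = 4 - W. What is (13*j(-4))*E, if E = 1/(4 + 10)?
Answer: 52/7 ≈ 7.4286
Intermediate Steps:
E = 1/14 ≈ 0.071429
(13*j(-4))*E = (13*(4 - 1*(-4)))*(1/14) = (13*(4 + 4))*(1/14) = (13*8)*(1/14) = 104*(1/14) = 52/7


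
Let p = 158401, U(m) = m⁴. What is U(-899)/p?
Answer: 653188856401/158401 ≈ 4.1236e+6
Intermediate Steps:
U(-899)/p = (-899)⁴/158401 = 653188856401*(1/158401) = 653188856401/158401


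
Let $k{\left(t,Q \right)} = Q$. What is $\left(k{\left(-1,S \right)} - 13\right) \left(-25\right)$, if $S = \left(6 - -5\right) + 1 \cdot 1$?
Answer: $25$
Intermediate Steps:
$S = 12$ ($S = \left(6 + 5\right) + 1 = 11 + 1 = 12$)
$\left(k{\left(-1,S \right)} - 13\right) \left(-25\right) = \left(12 - 13\right) \left(-25\right) = \left(-1\right) \left(-25\right) = 25$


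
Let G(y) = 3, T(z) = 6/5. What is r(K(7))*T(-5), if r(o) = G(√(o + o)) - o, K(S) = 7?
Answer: -24/5 ≈ -4.8000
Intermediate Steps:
T(z) = 6/5 (T(z) = 6*(⅕) = 6/5)
r(o) = 3 - o
r(K(7))*T(-5) = (3 - 1*7)*(6/5) = (3 - 7)*(6/5) = -4*6/5 = -24/5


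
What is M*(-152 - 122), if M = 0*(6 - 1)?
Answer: 0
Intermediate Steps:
M = 0 (M = 0*5 = 0)
M*(-152 - 122) = 0*(-152 - 122) = 0*(-274) = 0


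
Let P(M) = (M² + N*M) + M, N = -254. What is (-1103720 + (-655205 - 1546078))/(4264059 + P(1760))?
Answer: -106613/223109 ≈ -0.47785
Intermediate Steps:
P(M) = M² - 253*M (P(M) = (M² - 254*M) + M = M² - 253*M)
(-1103720 + (-655205 - 1546078))/(4264059 + P(1760)) = (-1103720 + (-655205 - 1546078))/(4264059 + 1760*(-253 + 1760)) = (-1103720 - 2201283)/(4264059 + 1760*1507) = -3305003/(4264059 + 2652320) = -3305003/6916379 = -3305003*1/6916379 = -106613/223109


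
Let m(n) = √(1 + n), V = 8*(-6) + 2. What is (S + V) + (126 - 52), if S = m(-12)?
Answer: 28 + I*√11 ≈ 28.0 + 3.3166*I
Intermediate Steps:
V = -46 (V = -48 + 2 = -46)
S = I*√11 (S = √(1 - 12) = √(-11) = I*√11 ≈ 3.3166*I)
(S + V) + (126 - 52) = (I*√11 - 46) + (126 - 52) = (-46 + I*√11) + 74 = 28 + I*√11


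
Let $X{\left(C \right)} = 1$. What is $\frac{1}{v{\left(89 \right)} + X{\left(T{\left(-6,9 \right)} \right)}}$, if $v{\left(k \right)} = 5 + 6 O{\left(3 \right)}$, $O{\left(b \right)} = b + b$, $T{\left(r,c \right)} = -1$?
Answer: $\frac{1}{42} \approx 0.02381$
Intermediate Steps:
$O{\left(b \right)} = 2 b$
$v{\left(k \right)} = 41$ ($v{\left(k \right)} = 5 + 6 \cdot 2 \cdot 3 = 5 + 6 \cdot 6 = 5 + 36 = 41$)
$\frac{1}{v{\left(89 \right)} + X{\left(T{\left(-6,9 \right)} \right)}} = \frac{1}{41 + 1} = \frac{1}{42}$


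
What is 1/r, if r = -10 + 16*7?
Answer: 1/102 ≈ 0.0098039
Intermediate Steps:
r = 102 (r = -10 + 112 = 102)
1/r = 1/102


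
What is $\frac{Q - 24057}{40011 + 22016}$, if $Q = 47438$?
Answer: $\frac{23381}{62027} \approx 0.37695$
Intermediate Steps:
$\frac{Q - 24057}{40011 + 22016} = \frac{47438 - 24057}{40011 + 22016} = \frac{23381}{62027}$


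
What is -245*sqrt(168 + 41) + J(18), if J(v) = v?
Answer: 18 - 245*sqrt(209) ≈ -3523.9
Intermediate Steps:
-245*sqrt(168 + 41) + J(18) = -245*sqrt(168 + 41) + 18 = -245*sqrt(209) + 18 = 18 - 245*sqrt(209)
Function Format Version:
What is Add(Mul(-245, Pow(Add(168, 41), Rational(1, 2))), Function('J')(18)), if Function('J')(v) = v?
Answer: Add(18, Mul(-245, Pow(209, Rational(1, 2)))) ≈ -3523.9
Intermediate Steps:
Add(Mul(-245, Pow(Add(168, 41), Rational(1, 2))), Function('J')(18)) = Add(Mul(-245, Pow(Add(168, 41), Rational(1, 2))), 18) = Add(Mul(-245, Pow(209, Rational(1, 2))), 18) = Add(18, Mul(-245, Pow(209, Rational(1, 2))))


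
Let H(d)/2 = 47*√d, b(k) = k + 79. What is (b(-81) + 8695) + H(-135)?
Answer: 8693 + 282*I*√15 ≈ 8693.0 + 1092.2*I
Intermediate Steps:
b(k) = 79 + k
H(d) = 94*√d (H(d) = 2*(47*√d) = 94*√d)
(b(-81) + 8695) + H(-135) = ((79 - 81) + 8695) + 94*√(-135) = (-2 + 8695) + 94*(3*I*√15) = 8693 + 282*I*√15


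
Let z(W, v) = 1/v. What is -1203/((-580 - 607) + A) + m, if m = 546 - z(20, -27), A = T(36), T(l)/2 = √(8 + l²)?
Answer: 20734085426/37901331 + 4812*√326/1403753 ≈ 547.12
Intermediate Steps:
T(l) = 2*√(8 + l²)
A = 4*√326 (A = 2*√(8 + 36²) = 2*√(8 + 1296) = 2*√1304 = 2*(2*√326) = 4*√326 ≈ 72.222)
m = 14743/27 (m = 546 - 1/(-27) = 546 - 1*(-1/27) = 546 + 1/27 = 14743/27 ≈ 546.04)
-1203/((-580 - 607) + A) + m = -1203/((-580 - 607) + 4*√326) + 14743/27 = -1203/(-1187 + 4*√326) + 14743/27 = 14743/27 - 1203/(-1187 + 4*√326)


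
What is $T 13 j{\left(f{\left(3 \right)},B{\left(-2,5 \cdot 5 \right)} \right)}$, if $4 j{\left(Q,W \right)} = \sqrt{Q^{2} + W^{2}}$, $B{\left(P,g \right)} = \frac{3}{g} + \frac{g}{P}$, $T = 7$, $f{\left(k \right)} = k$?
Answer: $\frac{91 \sqrt{405661}}{200} \approx 289.8$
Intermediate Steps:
$j{\left(Q,W \right)} = \frac{\sqrt{Q^{2} + W^{2}}}{4}$
$T 13 j{\left(f{\left(3 \right)},B{\left(-2,5 \cdot 5 \right)} \right)} = 7 \cdot 13 \frac{\sqrt{3^{2} + \left(\frac{3}{5 \cdot 5} + \frac{5 \cdot 5}{-2}\right)^{2}}}{4} = 91 \frac{\sqrt{9 + \left(\frac{3}{25} + 25 \left(- \frac{1}{2}\right)\right)^{2}}}{4} = 91 \frac{\sqrt{9 + \left(3 \cdot \frac{1}{25} - \frac{25}{2}\right)^{2}}}{4} = 91 \frac{\sqrt{9 + \left(\frac{3}{25} - \frac{25}{2}\right)^{2}}}{4} = 91 \frac{\sqrt{9 + \left(- \frac{619}{50}\right)^{2}}}{4} = 91 \frac{\sqrt{9 + \frac{383161}{2500}}}{4} = 91 \frac{\sqrt{\frac{405661}{2500}}}{4} = 91 \frac{\frac{1}{50} \sqrt{405661}}{4} = 91 \frac{\sqrt{405661}}{200} = \frac{91 \sqrt{405661}}{200}$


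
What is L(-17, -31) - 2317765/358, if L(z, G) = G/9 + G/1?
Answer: -20970865/3222 ≈ -6508.6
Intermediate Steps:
L(z, G) = 10*G/9 (L(z, G) = G*(⅑) + G*1 = G/9 + G = 10*G/9)
L(-17, -31) - 2317765/358 = (10/9)*(-31) - 2317765/358 = -310/9 - 2317765/358 = -20970865/3222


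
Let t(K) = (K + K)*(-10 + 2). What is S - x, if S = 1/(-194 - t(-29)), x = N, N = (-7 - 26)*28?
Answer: 607991/658 ≈ 924.00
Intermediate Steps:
t(K) = -16*K (t(K) = (2*K)*(-8) = -16*K)
N = -924 (N = -33*28 = -924)
x = -924
S = -1/658 (S = 1/(-194 - (-16)*(-29)) = 1/(-194 - 1*464) = 1/(-194 - 464) = 1/(-658) = -1/658 ≈ -0.0015198)
S - x = -1/658 - 1*(-924) = -1/658 + 924 = 607991/658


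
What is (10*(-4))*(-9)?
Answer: 360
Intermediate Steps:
(10*(-4))*(-9) = -40*(-9) = 360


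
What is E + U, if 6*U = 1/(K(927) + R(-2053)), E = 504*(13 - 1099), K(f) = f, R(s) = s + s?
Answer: -10440039457/19074 ≈ -5.4734e+5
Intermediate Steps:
R(s) = 2*s
E = -547344 (E = 504*(-1086) = -547344)
U = -1/19074 (U = 1/(6*(927 + 2*(-2053))) = 1/(6*(927 - 4106)) = (⅙)/(-3179) = (⅙)*(-1/3179) = -1/19074 ≈ -5.2427e-5)
E + U = -547344 - 1/19074 = -10440039457/19074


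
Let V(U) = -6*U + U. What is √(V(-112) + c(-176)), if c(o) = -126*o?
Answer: 28*√29 ≈ 150.78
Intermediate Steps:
V(U) = -5*U
√(V(-112) + c(-176)) = √(-5*(-112) - 126*(-176)) = √(560 + 22176) = √22736 = 28*√29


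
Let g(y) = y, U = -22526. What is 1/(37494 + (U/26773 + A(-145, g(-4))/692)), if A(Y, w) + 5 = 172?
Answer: 18526916/694637071603 ≈ 2.6671e-5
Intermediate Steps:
A(Y, w) = 167 (A(Y, w) = -5 + 172 = 167)
1/(37494 + (U/26773 + A(-145, g(-4))/692)) = 1/(37494 + (-22526/26773 + 167/692)) = 1/(37494 - 11116901/18526916) = 1/(694637071603/18526916) = 18526916/694637071603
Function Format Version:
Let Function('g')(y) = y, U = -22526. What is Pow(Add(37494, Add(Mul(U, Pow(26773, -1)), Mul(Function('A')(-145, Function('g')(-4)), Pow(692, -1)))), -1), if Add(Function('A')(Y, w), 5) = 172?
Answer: Rational(18526916, 694637071603) ≈ 2.6671e-5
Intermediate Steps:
Function('A')(Y, w) = 167 (Function('A')(Y, w) = Add(-5, 172) = 167)
Pow(Add(37494, Add(Mul(U, Pow(26773, -1)), Mul(Function('A')(-145, Function('g')(-4)), Pow(692, -1)))), -1) = Pow(Add(37494, Add(Mul(-22526, Pow(26773, -1)), Mul(167, Pow(692, -1)))), -1) = Pow(Add(37494, Add(Mul(-22526, Rational(1, 26773)), Mul(167, Rational(1, 692)))), -1) = Pow(Add(37494, Add(Rational(-22526, 26773), Rational(167, 692))), -1) = Pow(Add(37494, Rational(-11116901, 18526916)), -1) = Pow(Rational(694637071603, 18526916), -1) = Rational(18526916, 694637071603)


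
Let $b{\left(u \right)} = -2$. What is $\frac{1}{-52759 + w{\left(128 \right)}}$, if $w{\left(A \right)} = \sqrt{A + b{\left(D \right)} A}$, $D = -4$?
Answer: $- \frac{52759}{2783512209} - \frac{8 i \sqrt{2}}{2783512209} \approx -1.8954 \cdot 10^{-5} - 4.0645 \cdot 10^{-9} i$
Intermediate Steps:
$w{\left(A \right)} = \sqrt{- A}$ ($w{\left(A \right)} = \sqrt{A - 2 A} = \sqrt{- A}$)
$\frac{1}{-52759 + w{\left(128 \right)}} = \frac{1}{-52759 + \sqrt{\left(-1\right) 128}} = \frac{1}{-52759 + \sqrt{-128}} = \frac{1}{-52759 + 8 i \sqrt{2}}$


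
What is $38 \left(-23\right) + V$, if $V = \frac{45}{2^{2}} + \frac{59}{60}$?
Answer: $- \frac{25853}{30} \approx -861.77$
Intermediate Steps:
$V = \frac{367}{30}$ ($V = \frac{45}{4} + 59 \cdot \frac{1}{60} = 45 \cdot \frac{1}{4} + \frac{59}{60} = \frac{45}{4} + \frac{59}{60} = \frac{367}{30} \approx 12.233$)
$38 \left(-23\right) + V = 38 \left(-23\right) + \frac{367}{30} = -874 + \frac{367}{30} = - \frac{25853}{30}$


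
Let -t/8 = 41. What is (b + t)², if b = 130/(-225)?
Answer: 218625796/2025 ≈ 1.0796e+5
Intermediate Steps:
t = -328 (t = -8*41 = -328)
b = -26/45 (b = 130*(-1/225) = -26/45 ≈ -0.57778)
(b + t)² = (-26/45 - 328)² = (-14786/45)² = 218625796/2025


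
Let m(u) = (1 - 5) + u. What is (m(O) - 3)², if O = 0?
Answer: 49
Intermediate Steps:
m(u) = -4 + u
(m(O) - 3)² = ((-4 + 0) - 3)² = (-4 - 3)² = (-7)² = 49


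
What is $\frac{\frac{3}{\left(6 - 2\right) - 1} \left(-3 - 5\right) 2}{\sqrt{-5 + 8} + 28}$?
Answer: $- \frac{448}{781} + \frac{16 \sqrt{3}}{781} \approx -0.53814$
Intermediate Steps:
$\frac{\frac{3}{\left(6 - 2\right) - 1} \left(-3 - 5\right) 2}{\sqrt{-5 + 8} + 28} = \frac{\frac{3}{4 - 1} \left(-3 - 5\right) 2}{\sqrt{3} + 28} = \frac{\frac{3}{3} \left(\left(-8\right) 2\right)}{28 + \sqrt{3}} = \frac{3 \cdot \frac{1}{3} \left(-16\right)}{28 + \sqrt{3}} = \frac{1 \left(-16\right)}{28 + \sqrt{3}} = - \frac{16}{28 + \sqrt{3}}$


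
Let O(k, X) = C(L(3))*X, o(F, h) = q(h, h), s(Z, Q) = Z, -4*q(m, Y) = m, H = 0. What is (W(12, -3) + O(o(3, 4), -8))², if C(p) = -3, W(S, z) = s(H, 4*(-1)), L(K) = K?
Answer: 576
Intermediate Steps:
q(m, Y) = -m/4
W(S, z) = 0
o(F, h) = -h/4
O(k, X) = -3*X
(W(12, -3) + O(o(3, 4), -8))² = (0 - 3*(-8))² = (0 + 24)² = 24² = 576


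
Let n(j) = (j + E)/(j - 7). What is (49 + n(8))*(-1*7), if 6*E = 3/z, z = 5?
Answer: -3997/10 ≈ -399.70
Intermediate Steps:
E = ⅒ (E = (3/5)/6 = (3*(⅕))/6 = (⅙)*(⅗) = ⅒ ≈ 0.10000)
n(j) = (⅒ + j)/(-7 + j) (n(j) = (j + ⅒)/(j - 7) = (⅒ + j)/(-7 + j))
(49 + n(8))*(-1*7) = (49 + (⅒ + 8)/(-7 + 8))*(-1*7) = (49 + (81/10)/1)*(-7) = (49 + 1*(81/10))*(-7) = (49 + 81/10)*(-7) = (571/10)*(-7) = -3997/10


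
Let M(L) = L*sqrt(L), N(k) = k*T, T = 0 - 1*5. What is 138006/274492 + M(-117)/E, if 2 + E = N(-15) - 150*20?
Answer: 69003/137246 + 351*I*sqrt(13)/2927 ≈ 0.50277 + 0.43237*I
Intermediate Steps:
T = -5 (T = 0 - 5 = -5)
N(k) = -5*k (N(k) = k*(-5) = -5*k)
M(L) = L**(3/2)
E = -2927 (E = -2 + (-5*(-15) - 150*20) = -2 + (75 - 3000) = -2 - 2925 = -2927)
138006/274492 + M(-117)/E = 138006/274492 + (-117)**(3/2)/(-2927) = 138006*(1/274492) - 351*I*sqrt(13)*(-1/2927) = 69003/137246 + 351*I*sqrt(13)/2927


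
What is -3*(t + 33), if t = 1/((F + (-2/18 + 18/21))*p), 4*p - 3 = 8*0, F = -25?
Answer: -37755/382 ≈ -98.835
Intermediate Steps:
p = ¾ (p = ¾ + (8*0)/4 = ¾ + (¼)*0 = ¾ + 0 = ¾ ≈ 0.75000)
t = -21/382 (t = 1/((-25 + (-2/18 + 18/21))*(¾)) = (4/3)/(-25 + (-2*1/18 + 18*(1/21))) = (4/3)/(-25 + (-⅑ + 6/7)) = (4/3)/(-25 + 47/63) = (4/3)/(-1528/63) = -63/1528*4/3 = -21/382 ≈ -0.054974)
-3*(t + 33) = -3*(-21/382 + 33) = -3*12585/382 = -37755/382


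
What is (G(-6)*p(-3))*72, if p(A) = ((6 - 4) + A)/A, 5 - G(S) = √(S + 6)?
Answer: 120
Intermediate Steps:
G(S) = 5 - √(6 + S) (G(S) = 5 - √(S + 6) = 5 - √(6 + S))
p(A) = (2 + A)/A
(G(-6)*p(-3))*72 = ((5 - √(6 - 6))*((2 - 3)/(-3)))*72 = ((5 - √0)*(-⅓*(-1)))*72 = ((5 - 1*0)*(⅓))*72 = ((5 + 0)*(⅓))*72 = (5*(⅓))*72 = (5/3)*72 = 120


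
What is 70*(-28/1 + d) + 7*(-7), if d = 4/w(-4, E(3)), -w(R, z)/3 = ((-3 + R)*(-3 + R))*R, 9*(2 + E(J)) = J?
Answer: -42179/21 ≈ -2008.5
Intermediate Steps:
E(J) = -2 + J/9
w(R, z) = -3*R*(-3 + R)² (w(R, z) = -3*(-3 + R)*(-3 + R)*R = -3*(-3 + R)²*R = -3*R*(-3 + R)²)
d = 1/147 (d = 4/((-3*(-4)*(-3 - 4)²)) = 4/((-3*(-4)*(-7)²)) = 4/((-3*(-4)*49)) = 4/588 = 4*(1/588) = 1/147 ≈ 0.0068027)
70*(-28/1 + d) + 7*(-7) = 70*(-28/1 + 1/147) + 7*(-7) = 70*(-28 + 1/147) - 49 = 70*(-4115/147) - 49 = -41150/21 - 49 = -42179/21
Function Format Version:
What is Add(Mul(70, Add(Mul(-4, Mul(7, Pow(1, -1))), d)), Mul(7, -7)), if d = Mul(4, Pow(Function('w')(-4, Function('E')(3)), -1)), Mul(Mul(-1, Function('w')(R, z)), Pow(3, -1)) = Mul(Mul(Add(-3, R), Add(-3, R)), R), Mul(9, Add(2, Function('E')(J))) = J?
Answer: Rational(-42179, 21) ≈ -2008.5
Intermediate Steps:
Function('E')(J) = Add(-2, Mul(Rational(1, 9), J))
Function('w')(R, z) = Mul(-3, R, Pow(Add(-3, R), 2)) (Function('w')(R, z) = Mul(-3, Mul(Mul(Add(-3, R), Add(-3, R)), R)) = Mul(-3, Mul(Pow(Add(-3, R), 2), R)) = Mul(-3, Mul(R, Pow(Add(-3, R), 2))) = Mul(-3, R, Pow(Add(-3, R), 2)))
d = Rational(1, 147) (d = Mul(4, Pow(Mul(-3, -4, Pow(Add(-3, -4), 2)), -1)) = Mul(4, Pow(Mul(-3, -4, Pow(-7, 2)), -1)) = Mul(4, Pow(Mul(-3, -4, 49), -1)) = Mul(4, Pow(588, -1)) = Mul(4, Rational(1, 588)) = Rational(1, 147) ≈ 0.0068027)
Add(Mul(70, Add(Mul(-4, Mul(7, Pow(1, -1))), d)), Mul(7, -7)) = Add(Mul(70, Add(Mul(-4, Mul(7, Pow(1, -1))), Rational(1, 147))), Mul(7, -7)) = Add(Mul(70, Add(Mul(-4, Mul(7, 1)), Rational(1, 147))), -49) = Add(Mul(70, Add(Mul(-4, 7), Rational(1, 147))), -49) = Add(Mul(70, Add(-28, Rational(1, 147))), -49) = Add(Mul(70, Rational(-4115, 147)), -49) = Add(Rational(-41150, 21), -49) = Rational(-42179, 21)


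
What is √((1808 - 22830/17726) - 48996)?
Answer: I*√3706849234717/8863 ≈ 217.23*I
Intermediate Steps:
√((1808 - 22830/17726) - 48996) = √((1808 - 22830*1/17726) - 48996) = √((1808 - 11415/8863) - 48996) = √(16012889/8863 - 48996) = √(-418238659/8863) = I*√3706849234717/8863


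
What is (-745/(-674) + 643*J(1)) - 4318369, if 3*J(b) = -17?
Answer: -8739107377/2022 ≈ -4.3220e+6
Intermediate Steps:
J(b) = -17/3 (J(b) = (⅓)*(-17) = -17/3)
(-745/(-674) + 643*J(1)) - 4318369 = (-745/(-674) + 643*(-17/3)) - 4318369 = (-745*(-1/674) - 10931/3) - 4318369 = (745/674 - 10931/3) - 4318369 = -7365259/2022 - 4318369 = -8739107377/2022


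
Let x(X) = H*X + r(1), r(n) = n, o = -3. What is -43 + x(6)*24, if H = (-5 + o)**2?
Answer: 9197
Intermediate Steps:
H = 64 (H = (-5 - 3)**2 = (-8)**2 = 64)
x(X) = 1 + 64*X (x(X) = 64*X + 1 = 1 + 64*X)
-43 + x(6)*24 = -43 + (1 + 64*6)*24 = -43 + (1 + 384)*24 = -43 + 385*24 = -43 + 9240 = 9197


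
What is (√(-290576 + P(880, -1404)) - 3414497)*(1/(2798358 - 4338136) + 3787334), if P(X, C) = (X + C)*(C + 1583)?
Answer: -205280037382727051/15874 + 17494960715553*I*√10677/769889 ≈ -1.2932e+13 + 2.3481e+9*I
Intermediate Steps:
P(X, C) = (1583 + C)*(C + X) (P(X, C) = (C + X)*(1583 + C) = (1583 + C)*(C + X))
(√(-290576 + P(880, -1404)) - 3414497)*(1/(2798358 - 4338136) + 3787334) = (√(-290576 + ((-1404)² + 1583*(-1404) + 1583*880 - 1404*880)) - 3414497)*(1/(2798358 - 4338136) + 3787334) = (√(-290576 + (1971216 - 2222532 + 1393040 - 1235520)) - 3414497)*(1/(-1539778) + 3787334) = (√(-290576 - 93796) - 3414497)*(-1/1539778 + 3787334) = (√(-384372) - 3414497)*(5831653571851/1539778) = (6*I*√10677 - 3414497)*(5831653571851/1539778) = (-3414497 + 6*I*√10677)*(5831653571851/1539778) = -205280037382727051/15874 + 17494960715553*I*√10677/769889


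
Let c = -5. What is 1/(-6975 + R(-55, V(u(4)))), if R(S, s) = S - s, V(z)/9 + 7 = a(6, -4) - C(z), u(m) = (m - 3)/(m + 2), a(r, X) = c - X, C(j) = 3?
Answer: -1/6931 ≈ -0.00014428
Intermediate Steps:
a(r, X) = -5 - X
u(m) = (-3 + m)/(2 + m)
V(z) = -99 (V(z) = -63 + 9*((-5 - 1*(-4)) - 1*3) = -63 + 9*((-5 + 4) - 3) = -63 + 9*(-1 - 3) = -63 + 9*(-4) = -63 - 36 = -99)
1/(-6975 + R(-55, V(u(4)))) = 1/(-6975 + (-55 - 1*(-99))) = 1/(-6975 + (-55 + 99)) = 1/(-6975 + 44) = 1/(-6931) = -1/6931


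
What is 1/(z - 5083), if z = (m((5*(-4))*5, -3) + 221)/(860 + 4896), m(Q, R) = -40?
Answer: -5756/29257567 ≈ -0.00019674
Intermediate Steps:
z = 181/5756 (z = (-40 + 221)/(860 + 4896) = 181/5756 ≈ 0.031445)
1/(z - 5083) = 1/(181/5756 - 5083) = 1/(-29257567/5756) = -5756/29257567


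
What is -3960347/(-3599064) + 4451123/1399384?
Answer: 192517167635/44968505148 ≈ 4.2812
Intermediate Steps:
-3960347/(-3599064) + 4451123/1399384 = -3960347*(-1/3599064) + 4451123*(1/1399384) = 3960347/3599064 + 4451123/1399384 = 192517167635/44968505148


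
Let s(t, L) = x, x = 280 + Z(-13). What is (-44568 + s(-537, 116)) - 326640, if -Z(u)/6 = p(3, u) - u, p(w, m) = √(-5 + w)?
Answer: -371006 - 6*I*√2 ≈ -3.7101e+5 - 8.4853*I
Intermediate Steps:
Z(u) = 6*u - 6*I*√2 (Z(u) = -6*(√(-5 + 3) - u) = -6*(√(-2) - u) = -6*(I*√2 - u) = -6*(-u + I*√2) = 6*u - 6*I*√2)
x = 202 - 6*I*√2 (x = 280 + (6*(-13) - 6*I*√2) = 280 + (-78 - 6*I*√2) = 202 - 6*I*√2 ≈ 202.0 - 8.4853*I)
s(t, L) = 202 - 6*I*√2
(-44568 + s(-537, 116)) - 326640 = (-44568 + (202 - 6*I*√2)) - 326640 = (-44366 - 6*I*√2) - 326640 = -371006 - 6*I*√2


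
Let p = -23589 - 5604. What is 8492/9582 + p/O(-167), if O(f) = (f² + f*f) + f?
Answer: 96357/266699 ≈ 0.36129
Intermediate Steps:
p = -29193
O(f) = f + 2*f² (O(f) = (f² + f²) + f = 2*f² + f = f + 2*f²)
8492/9582 + p/O(-167) = 8492/9582 - 29193*(-1/(167*(1 + 2*(-167)))) = 8492*(1/9582) - 29193*(-1/(167*(1 - 334))) = 4246/4791 - 29193/((-167*(-333))) = 4246/4791 - 29193/55611 = 4246/4791 - 29193*1/55611 = 4246/4791 - 263/501 = 96357/266699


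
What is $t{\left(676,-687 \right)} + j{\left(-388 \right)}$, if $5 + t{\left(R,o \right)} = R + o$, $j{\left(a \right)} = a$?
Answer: $-404$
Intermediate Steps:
$t{\left(R,o \right)} = -5 + R + o$ ($t{\left(R,o \right)} = -5 + \left(R + o\right) = -5 + R + o$)
$t{\left(676,-687 \right)} + j{\left(-388 \right)} = \left(-5 + 676 - 687\right) - 388 = -16 - 388 = -404$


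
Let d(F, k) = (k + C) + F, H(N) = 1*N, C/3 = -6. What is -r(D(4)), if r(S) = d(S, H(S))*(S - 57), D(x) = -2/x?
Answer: -2185/2 ≈ -1092.5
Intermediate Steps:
C = -18 (C = 3*(-6) = -18)
H(N) = N
d(F, k) = -18 + F + k (d(F, k) = (k - 18) + F = (-18 + k) + F = -18 + F + k)
r(S) = (-57 + S)*(-18 + 2*S) (r(S) = (-18 + S + S)*(S - 57) = (-18 + 2*S)*(-57 + S) = (-57 + S)*(-18 + 2*S))
-r(D(4)) = -2*(-57 - 2/4)*(-9 - 2/4) = -2*(-57 - 2*1/4)*(-9 - 2*1/4) = -2*(-57 - 1/2)*(-9 - 1/2) = -2*(-115)*(-19)/(2*2) = -1*2185/2 = -2185/2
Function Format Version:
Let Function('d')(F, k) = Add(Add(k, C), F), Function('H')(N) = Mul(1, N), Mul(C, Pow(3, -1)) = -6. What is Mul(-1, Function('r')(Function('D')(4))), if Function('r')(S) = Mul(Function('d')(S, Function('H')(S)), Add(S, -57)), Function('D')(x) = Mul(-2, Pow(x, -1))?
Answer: Rational(-2185, 2) ≈ -1092.5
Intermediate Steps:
C = -18 (C = Mul(3, -6) = -18)
Function('H')(N) = N
Function('d')(F, k) = Add(-18, F, k) (Function('d')(F, k) = Add(Add(k, -18), F) = Add(Add(-18, k), F) = Add(-18, F, k))
Function('r')(S) = Mul(Add(-57, S), Add(-18, Mul(2, S))) (Function('r')(S) = Mul(Add(-18, S, S), Add(S, -57)) = Mul(Add(-18, Mul(2, S)), Add(-57, S)) = Mul(Add(-57, S), Add(-18, Mul(2, S))))
Mul(-1, Function('r')(Function('D')(4))) = Mul(-1, Mul(2, Add(-57, Mul(-2, Pow(4, -1))), Add(-9, Mul(-2, Pow(4, -1))))) = Mul(-1, Mul(2, Add(-57, Mul(-2, Rational(1, 4))), Add(-9, Mul(-2, Rational(1, 4))))) = Mul(-1, Mul(2, Add(-57, Rational(-1, 2)), Add(-9, Rational(-1, 2)))) = Mul(-1, Mul(2, Rational(-115, 2), Rational(-19, 2))) = Mul(-1, Rational(2185, 2)) = Rational(-2185, 2)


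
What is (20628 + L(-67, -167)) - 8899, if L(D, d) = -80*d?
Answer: 25089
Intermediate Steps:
(20628 + L(-67, -167)) - 8899 = (20628 - 80*(-167)) - 8899 = (20628 + 13360) - 8899 = 33988 - 8899 = 25089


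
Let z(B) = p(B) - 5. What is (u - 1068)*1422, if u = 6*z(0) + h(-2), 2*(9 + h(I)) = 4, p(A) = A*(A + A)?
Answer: -1571310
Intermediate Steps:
p(A) = 2*A² (p(A) = A*(2*A) = 2*A²)
h(I) = -7 (h(I) = -9 + (½)*4 = -9 + 2 = -7)
z(B) = -5 + 2*B² (z(B) = 2*B² - 5 = -5 + 2*B²)
u = -37 (u = 6*(-5 + 2*0²) - 7 = 6*(-5 + 2*0) - 7 = 6*(-5 + 0) - 7 = 6*(-5) - 7 = -30 - 7 = -37)
(u - 1068)*1422 = (-37 - 1068)*1422 = -1105*1422 = -1571310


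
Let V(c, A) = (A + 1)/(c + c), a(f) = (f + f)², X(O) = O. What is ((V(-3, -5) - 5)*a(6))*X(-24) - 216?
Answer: 14760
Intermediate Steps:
a(f) = 4*f² (a(f) = (2*f)² = 4*f²)
V(c, A) = (1 + A)/(2*c) (V(c, A) = (1 + A)/((2*c)) = (1 + A)*(1/(2*c)) = (1 + A)/(2*c))
((V(-3, -5) - 5)*a(6))*X(-24) - 216 = (((½)*(1 - 5)/(-3) - 5)*(4*6²))*(-24) - 216 = (((½)*(-⅓)*(-4) - 5)*(4*36))*(-24) - 216 = ((⅔ - 5)*144)*(-24) - 216 = -13/3*144*(-24) - 216 = -624*(-24) - 216 = 14976 - 216 = 14760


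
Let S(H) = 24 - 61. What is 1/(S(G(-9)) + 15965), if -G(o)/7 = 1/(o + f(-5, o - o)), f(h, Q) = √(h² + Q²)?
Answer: 1/15928 ≈ 6.2783e-5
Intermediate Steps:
f(h, Q) = √(Q² + h²)
G(o) = -7/(5 + o) (G(o) = -7/(o + √((o - o)² + (-5)²)) = -7/(o + √(0² + 25)) = -7/(o + √(0 + 25)) = -7/(o + √25) = -7/(o + 5) = -7/(5 + o))
S(H) = -37
1/(S(G(-9)) + 15965) = 1/(-37 + 15965) = 1/15928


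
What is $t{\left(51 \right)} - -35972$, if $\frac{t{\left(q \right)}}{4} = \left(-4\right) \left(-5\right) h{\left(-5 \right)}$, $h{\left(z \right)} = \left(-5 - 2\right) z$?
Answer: $38772$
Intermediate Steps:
$h{\left(z \right)} = - 7 z$
$t{\left(q \right)} = 2800$ ($t{\left(q \right)} = 4 \left(-4\right) \left(-5\right) \left(\left(-7\right) \left(-5\right)\right) = 4 \cdot 20 \cdot 35 = 4 \cdot 700 = 2800$)
$t{\left(51 \right)} - -35972 = 2800 - -35972 = 2800 + 35972 = 38772$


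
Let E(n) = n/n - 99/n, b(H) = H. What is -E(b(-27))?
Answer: -14/3 ≈ -4.6667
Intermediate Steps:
E(n) = 1 - 99/n
-E(b(-27)) = -(-99 - 27)/(-27) = -(-1)*(-126)/27 = -1*14/3 = -14/3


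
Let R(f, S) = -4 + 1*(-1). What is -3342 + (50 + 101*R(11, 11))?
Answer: -3797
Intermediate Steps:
R(f, S) = -5 (R(f, S) = -4 - 1 = -5)
-3342 + (50 + 101*R(11, 11)) = -3342 + (50 + 101*(-5)) = -3342 + (50 - 505) = -3342 - 455 = -3797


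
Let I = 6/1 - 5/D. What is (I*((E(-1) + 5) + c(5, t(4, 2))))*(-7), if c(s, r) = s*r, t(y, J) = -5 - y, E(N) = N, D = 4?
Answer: 5453/4 ≈ 1363.3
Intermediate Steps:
I = 19/4 (I = 6/1 - 5/4 = 6*1 - 5*¼ = 6 - 5/4 = 19/4 ≈ 4.7500)
c(s, r) = r*s
(I*((E(-1) + 5) + c(5, t(4, 2))))*(-7) = (19*((-1 + 5) + (-5 - 1*4)*5)/4)*(-7) = (19*(4 + (-5 - 4)*5)/4)*(-7) = (19*(4 - 9*5)/4)*(-7) = (19*(4 - 45)/4)*(-7) = ((19/4)*(-41))*(-7) = -779/4*(-7) = 5453/4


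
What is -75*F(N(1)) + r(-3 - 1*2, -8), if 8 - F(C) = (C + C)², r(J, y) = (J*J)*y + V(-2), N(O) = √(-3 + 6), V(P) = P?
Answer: 98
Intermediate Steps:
N(O) = √3
r(J, y) = -2 + y*J² (r(J, y) = (J*J)*y - 2 = J²*y - 2 = y*J² - 2 = -2 + y*J²)
F(C) = 8 - 4*C² (F(C) = 8 - (C + C)² = 8 - (2*C)² = 8 - 4*C²)
-75*F(N(1)) + r(-3 - 1*2, -8) = -75*(8 - 4*(√3)²) + (-2 - 8*(-3 - 1*2)²) = -75*(8 - 4*3) + (-2 - 8*(-3 - 2)²) = -75*(8 - 12) + (-2 - 8*(-5)²) = -75*(-4) + (-2 - 8*25) = 300 + (-2 - 200) = 300 - 202 = 98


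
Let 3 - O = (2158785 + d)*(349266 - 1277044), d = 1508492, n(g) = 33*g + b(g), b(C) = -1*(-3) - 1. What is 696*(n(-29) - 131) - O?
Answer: -3402419676365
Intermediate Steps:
b(C) = 2 (b(C) = 3 - 1 = 2)
n(g) = 2 + 33*g (n(g) = 33*g + 2 = 2 + 33*g)
O = 3402418920509 (O = 3 - (2158785 + 1508492)*(349266 - 1277044) = 3 - 3667277*(-927778) = 3 - 1*(-3402418920506) = 3 + 3402418920506 = 3402418920509)
696*(n(-29) - 131) - O = 696*((2 + 33*(-29)) - 131) - 1*3402418920509 = 696*((2 - 957) - 131) - 3402418920509 = 696*(-955 - 131) - 3402418920509 = 696*(-1086) - 3402418920509 = -755856 - 3402418920509 = -3402419676365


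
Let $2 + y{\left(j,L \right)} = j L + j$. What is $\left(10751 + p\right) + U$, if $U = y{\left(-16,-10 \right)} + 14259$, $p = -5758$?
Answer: $19394$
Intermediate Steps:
$y{\left(j,L \right)} = -2 + j + L j$ ($y{\left(j,L \right)} = -2 + \left(j L + j\right) = -2 + \left(L j + j\right) = -2 + \left(j + L j\right) = -2 + j + L j$)
$U = 14401$ ($U = \left(-2 - 16 - -160\right) + 14259 = \left(-2 - 16 + 160\right) + 14259 = 142 + 14259 = 14401$)
$\left(10751 + p\right) + U = \left(10751 - 5758\right) + 14401 = 4993 + 14401 = 19394$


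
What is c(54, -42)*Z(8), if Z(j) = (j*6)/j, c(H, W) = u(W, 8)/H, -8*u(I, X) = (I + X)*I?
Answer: -119/6 ≈ -19.833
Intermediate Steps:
u(I, X) = -I*(I + X)/8 (u(I, X) = -(I + X)*I/8 = -I*(I + X)/8)
c(H, W) = -W*(8 + W)/(8*H) (c(H, W) = (-W*(W + 8)/8)/H = (-W*(8 + W)/8)/H = -W*(8 + W)/(8*H))
Z(j) = 6 (Z(j) = (6*j)/j = 6)
c(54, -42)*Z(8) = -⅛*(-42)*(8 - 42)/54*6 = -⅛*(-42)*1/54*(-34)*6 = -119/36*6 = -119/6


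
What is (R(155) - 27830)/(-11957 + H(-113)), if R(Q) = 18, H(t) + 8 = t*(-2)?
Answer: 27812/11739 ≈ 2.3692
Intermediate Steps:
H(t) = -8 - 2*t (H(t) = -8 + t*(-2) = -8 - 2*t)
(R(155) - 27830)/(-11957 + H(-113)) = (18 - 27830)/(-11957 + (-8 - 2*(-113))) = -27812/(-11957 + (-8 + 226)) = -27812/(-11957 + 218) = -27812/(-11739) = -27812*(-1/11739) = 27812/11739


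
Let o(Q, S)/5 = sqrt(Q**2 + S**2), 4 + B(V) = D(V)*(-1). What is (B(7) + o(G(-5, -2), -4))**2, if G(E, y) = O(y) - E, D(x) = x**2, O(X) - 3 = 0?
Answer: 4809 - 2120*sqrt(5) ≈ 68.536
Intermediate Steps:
O(X) = 3 (O(X) = 3 + 0 = 3)
G(E, y) = 3 - E
B(V) = -4 - V**2 (B(V) = -4 + V**2*(-1) = -4 - V**2)
o(Q, S) = 5*sqrt(Q**2 + S**2)
(B(7) + o(G(-5, -2), -4))**2 = ((-4 - 1*7**2) + 5*sqrt((3 - 1*(-5))**2 + (-4)**2))**2 = ((-4 - 1*49) + 5*sqrt((3 + 5)**2 + 16))**2 = ((-4 - 49) + 5*sqrt(8**2 + 16))**2 = (-53 + 5*sqrt(64 + 16))**2 = (-53 + 5*sqrt(80))**2 = (-53 + 5*(4*sqrt(5)))**2 = (-53 + 20*sqrt(5))**2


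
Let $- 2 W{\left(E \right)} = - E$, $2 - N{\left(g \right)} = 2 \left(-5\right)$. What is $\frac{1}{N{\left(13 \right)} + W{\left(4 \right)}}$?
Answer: $\frac{1}{14} \approx 0.071429$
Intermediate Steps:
$N{\left(g \right)} = 12$ ($N{\left(g \right)} = 2 - 2 \left(-5\right) = 2 - -10 = 2 + 10 = 12$)
$W{\left(E \right)} = \frac{E}{2}$ ($W{\left(E \right)} = - \frac{\left(-1\right) E}{2} = \frac{E}{2}$)
$\frac{1}{N{\left(13 \right)} + W{\left(4 \right)}} = \frac{1}{12 + \frac{1}{2} \cdot 4} = \frac{1}{12 + 2} = \frac{1}{14}$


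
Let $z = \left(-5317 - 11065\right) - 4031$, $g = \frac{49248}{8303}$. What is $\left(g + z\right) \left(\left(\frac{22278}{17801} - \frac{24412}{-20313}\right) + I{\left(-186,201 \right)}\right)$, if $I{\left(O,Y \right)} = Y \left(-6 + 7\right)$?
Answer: $- \frac{656062566033389371}{158015578581} \approx -4.1519 \cdot 10^{6}$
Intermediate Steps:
$I{\left(O,Y \right)} = Y$ ($I{\left(O,Y \right)} = Y 1 = Y$)
$g = \frac{2592}{437}$ ($g = 49248 \cdot \frac{1}{8303} = \frac{2592}{437} \approx 5.9314$)
$z = -20413$ ($z = -16382 - 4031 = -20413$)
$\left(g + z\right) \left(\left(\frac{22278}{17801} - \frac{24412}{-20313}\right) + I{\left(-186,201 \right)}\right) = \left(\frac{2592}{437} - 20413\right) \left(\left(\frac{22278}{17801} - \frac{24412}{-20313}\right) + 201\right) = - \frac{8917889 \left(\left(22278 \cdot \frac{1}{17801} - - \frac{24412}{20313}\right) + 201\right)}{437} = - \frac{8917889 \left(\left(\frac{22278}{17801} + \frac{24412}{20313}\right) + 201\right)}{437} = - \frac{8917889 \left(\frac{887091026}{361591713} + 201\right)}{437} = \left(- \frac{8917889}{437}\right) \frac{73567025339}{361591713} = - \frac{656062566033389371}{158015578581}$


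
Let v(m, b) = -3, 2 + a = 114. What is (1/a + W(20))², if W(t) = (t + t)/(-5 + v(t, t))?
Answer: 312481/12544 ≈ 24.911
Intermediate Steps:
a = 112 (a = -2 + 114 = 112)
W(t) = -t/4 (W(t) = (t + t)/(-5 - 3) = (2*t)/(-8) = (2*t)*(-⅛) = -t/4)
(1/a + W(20))² = (1/112 - ¼*20)² = (1/112 - 5)² = (-559/112)² = 312481/12544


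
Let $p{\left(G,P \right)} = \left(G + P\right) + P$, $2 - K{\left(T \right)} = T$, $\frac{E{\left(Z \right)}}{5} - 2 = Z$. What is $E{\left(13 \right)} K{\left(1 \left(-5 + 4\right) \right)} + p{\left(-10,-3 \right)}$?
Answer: $209$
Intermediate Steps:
$E{\left(Z \right)} = 10 + 5 Z$
$K{\left(T \right)} = 2 - T$
$p{\left(G,P \right)} = G + 2 P$
$E{\left(13 \right)} K{\left(1 \left(-5 + 4\right) \right)} + p{\left(-10,-3 \right)} = \left(10 + 5 \cdot 13\right) \left(2 - 1 \left(-5 + 4\right)\right) + \left(-10 + 2 \left(-3\right)\right) = \left(10 + 65\right) \left(2 - 1 \left(-1\right)\right) - 16 = 75 \left(2 - -1\right) - 16 = 75 \left(2 + 1\right) - 16 = 75 \cdot 3 - 16 = 225 - 16 = 209$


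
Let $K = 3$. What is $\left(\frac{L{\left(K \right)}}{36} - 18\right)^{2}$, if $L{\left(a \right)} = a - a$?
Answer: $324$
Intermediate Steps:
$L{\left(a \right)} = 0$
$\left(\frac{L{\left(K \right)}}{36} - 18\right)^{2} = \left(\frac{0}{36} - 18\right)^{2} = \left(0 \cdot \frac{1}{36} - 18\right)^{2} = \left(0 - 18\right)^{2} = \left(-18\right)^{2} = 324$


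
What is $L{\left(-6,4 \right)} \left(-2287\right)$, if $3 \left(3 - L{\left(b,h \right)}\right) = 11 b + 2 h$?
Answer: $- \frac{153229}{3} \approx -51076.0$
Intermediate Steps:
$L{\left(b,h \right)} = 3 - \frac{11 b}{3} - \frac{2 h}{3}$ ($L{\left(b,h \right)} = 3 - \frac{11 b + 2 h}{3} = 3 - \frac{2 h + 11 b}{3} = 3 - \left(\frac{2 h}{3} + \frac{11 b}{3}\right) = 3 - \frac{11 b}{3} - \frac{2 h}{3}$)
$L{\left(-6,4 \right)} \left(-2287\right) = \left(3 - -22 - \frac{8}{3}\right) \left(-2287\right) = \left(3 + 22 - \frac{8}{3}\right) \left(-2287\right) = \frac{67}{3} \left(-2287\right) = - \frac{153229}{3}$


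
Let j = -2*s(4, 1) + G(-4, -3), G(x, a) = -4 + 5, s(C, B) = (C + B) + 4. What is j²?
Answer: 289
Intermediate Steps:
s(C, B) = 4 + B + C (s(C, B) = (B + C) + 4 = 4 + B + C)
G(x, a) = 1
j = -17 (j = -2*(4 + 1 + 4) + 1 = -2*9 + 1 = -18 + 1 = -17)
j² = (-17)² = 289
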